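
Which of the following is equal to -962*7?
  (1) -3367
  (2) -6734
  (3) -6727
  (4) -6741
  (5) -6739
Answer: 2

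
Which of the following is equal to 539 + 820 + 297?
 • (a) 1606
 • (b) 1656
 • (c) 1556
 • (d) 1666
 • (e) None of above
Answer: b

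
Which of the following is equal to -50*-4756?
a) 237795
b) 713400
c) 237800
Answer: c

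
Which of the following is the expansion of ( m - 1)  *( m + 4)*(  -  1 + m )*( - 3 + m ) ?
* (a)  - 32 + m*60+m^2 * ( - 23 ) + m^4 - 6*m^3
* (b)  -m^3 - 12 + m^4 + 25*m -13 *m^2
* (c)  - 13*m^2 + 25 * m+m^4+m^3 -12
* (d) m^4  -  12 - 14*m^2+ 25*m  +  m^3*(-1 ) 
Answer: b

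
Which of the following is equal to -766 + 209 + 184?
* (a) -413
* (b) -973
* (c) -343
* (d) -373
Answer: d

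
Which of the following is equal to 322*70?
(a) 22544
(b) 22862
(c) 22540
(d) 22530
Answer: c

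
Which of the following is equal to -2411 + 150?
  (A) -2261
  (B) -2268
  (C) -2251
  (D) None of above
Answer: A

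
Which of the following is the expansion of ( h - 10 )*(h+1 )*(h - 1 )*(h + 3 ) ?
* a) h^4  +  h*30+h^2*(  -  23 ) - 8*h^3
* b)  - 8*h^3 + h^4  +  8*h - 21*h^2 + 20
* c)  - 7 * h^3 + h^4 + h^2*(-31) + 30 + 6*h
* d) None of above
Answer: d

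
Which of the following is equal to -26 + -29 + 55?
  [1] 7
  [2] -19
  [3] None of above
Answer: 3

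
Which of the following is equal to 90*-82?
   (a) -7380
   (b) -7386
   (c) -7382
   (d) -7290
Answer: a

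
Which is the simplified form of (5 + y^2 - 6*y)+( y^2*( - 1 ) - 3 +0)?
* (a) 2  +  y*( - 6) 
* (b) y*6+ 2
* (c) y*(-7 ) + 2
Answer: a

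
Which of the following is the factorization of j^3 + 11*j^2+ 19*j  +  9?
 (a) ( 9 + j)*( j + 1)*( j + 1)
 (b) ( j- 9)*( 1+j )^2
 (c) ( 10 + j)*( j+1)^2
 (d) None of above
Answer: a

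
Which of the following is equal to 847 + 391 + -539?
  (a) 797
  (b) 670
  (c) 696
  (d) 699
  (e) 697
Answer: d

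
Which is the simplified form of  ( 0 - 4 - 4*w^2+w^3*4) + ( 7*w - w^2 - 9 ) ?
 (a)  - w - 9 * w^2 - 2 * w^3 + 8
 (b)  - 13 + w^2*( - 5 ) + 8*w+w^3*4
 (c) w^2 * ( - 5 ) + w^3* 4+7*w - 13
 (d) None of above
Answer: c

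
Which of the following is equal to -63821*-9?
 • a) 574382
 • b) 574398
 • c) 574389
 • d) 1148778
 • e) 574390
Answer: c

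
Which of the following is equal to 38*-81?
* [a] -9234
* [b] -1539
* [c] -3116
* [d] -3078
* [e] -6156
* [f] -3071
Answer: d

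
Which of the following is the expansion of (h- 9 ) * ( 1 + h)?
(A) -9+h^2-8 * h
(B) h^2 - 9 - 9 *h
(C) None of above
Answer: A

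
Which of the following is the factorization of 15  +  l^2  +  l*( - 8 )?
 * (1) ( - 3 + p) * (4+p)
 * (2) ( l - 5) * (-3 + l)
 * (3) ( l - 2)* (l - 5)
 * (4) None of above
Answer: 2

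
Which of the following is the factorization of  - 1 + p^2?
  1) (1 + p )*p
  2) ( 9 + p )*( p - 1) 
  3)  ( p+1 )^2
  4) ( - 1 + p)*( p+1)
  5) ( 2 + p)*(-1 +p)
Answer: 4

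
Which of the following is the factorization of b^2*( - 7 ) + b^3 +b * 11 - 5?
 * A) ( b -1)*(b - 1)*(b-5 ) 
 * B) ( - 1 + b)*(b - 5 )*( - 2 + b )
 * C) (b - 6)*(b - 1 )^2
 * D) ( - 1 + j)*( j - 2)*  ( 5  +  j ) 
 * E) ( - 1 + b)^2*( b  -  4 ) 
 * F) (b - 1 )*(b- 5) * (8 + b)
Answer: A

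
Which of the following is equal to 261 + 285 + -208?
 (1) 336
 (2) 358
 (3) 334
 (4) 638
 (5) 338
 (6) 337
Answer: 5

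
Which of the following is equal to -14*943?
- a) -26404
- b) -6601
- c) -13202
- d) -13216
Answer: c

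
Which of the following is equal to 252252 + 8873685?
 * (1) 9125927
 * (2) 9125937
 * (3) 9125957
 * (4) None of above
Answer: 2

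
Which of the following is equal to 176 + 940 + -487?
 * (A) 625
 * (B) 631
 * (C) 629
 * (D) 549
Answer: C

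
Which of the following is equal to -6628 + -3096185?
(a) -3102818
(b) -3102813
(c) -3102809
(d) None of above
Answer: b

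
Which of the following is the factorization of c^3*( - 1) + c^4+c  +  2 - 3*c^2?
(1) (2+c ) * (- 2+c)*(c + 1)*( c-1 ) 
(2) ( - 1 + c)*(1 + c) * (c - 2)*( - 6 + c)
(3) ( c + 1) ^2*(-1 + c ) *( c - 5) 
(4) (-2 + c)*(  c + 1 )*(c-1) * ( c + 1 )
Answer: 4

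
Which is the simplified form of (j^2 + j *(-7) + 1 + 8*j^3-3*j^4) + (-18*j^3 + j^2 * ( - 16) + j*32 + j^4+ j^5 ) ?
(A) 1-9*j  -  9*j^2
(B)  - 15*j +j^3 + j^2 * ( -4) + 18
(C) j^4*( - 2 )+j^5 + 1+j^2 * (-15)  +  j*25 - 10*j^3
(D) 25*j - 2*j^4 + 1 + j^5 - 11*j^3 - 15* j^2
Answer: C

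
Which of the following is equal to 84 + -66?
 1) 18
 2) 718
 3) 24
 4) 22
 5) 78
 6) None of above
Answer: 1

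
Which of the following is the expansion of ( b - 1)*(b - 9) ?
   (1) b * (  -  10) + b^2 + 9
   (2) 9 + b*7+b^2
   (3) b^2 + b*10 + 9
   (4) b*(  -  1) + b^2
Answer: 1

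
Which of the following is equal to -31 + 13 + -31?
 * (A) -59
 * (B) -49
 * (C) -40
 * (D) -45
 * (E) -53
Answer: B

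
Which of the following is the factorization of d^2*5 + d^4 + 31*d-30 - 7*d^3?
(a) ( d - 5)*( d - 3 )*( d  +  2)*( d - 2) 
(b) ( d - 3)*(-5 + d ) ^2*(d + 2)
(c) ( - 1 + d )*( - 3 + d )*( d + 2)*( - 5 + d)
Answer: c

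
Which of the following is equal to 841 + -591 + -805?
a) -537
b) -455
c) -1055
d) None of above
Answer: d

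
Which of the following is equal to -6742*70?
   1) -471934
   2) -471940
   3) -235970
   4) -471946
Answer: 2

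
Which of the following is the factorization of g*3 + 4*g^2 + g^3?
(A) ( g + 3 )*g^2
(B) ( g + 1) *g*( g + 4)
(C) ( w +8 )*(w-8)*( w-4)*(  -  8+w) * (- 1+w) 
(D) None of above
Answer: D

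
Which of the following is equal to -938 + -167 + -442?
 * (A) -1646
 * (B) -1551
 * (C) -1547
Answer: C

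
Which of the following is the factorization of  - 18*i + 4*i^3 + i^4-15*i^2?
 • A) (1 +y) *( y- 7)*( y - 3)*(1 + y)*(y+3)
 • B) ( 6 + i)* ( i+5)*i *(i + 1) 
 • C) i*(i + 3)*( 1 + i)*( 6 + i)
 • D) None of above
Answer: D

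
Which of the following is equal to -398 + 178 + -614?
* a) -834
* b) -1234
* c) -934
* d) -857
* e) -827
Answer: a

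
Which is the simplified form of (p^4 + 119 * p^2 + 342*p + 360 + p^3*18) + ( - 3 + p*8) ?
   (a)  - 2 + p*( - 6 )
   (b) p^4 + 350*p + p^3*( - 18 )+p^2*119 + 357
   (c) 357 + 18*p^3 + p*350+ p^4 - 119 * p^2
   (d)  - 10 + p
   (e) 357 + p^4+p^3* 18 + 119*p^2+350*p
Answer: e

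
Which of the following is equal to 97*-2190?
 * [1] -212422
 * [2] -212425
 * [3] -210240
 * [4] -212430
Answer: 4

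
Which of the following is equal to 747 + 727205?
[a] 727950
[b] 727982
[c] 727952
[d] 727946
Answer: c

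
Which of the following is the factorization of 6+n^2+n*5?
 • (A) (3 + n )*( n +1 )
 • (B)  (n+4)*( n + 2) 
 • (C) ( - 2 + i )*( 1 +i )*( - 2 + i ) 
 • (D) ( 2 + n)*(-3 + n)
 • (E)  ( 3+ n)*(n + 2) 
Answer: E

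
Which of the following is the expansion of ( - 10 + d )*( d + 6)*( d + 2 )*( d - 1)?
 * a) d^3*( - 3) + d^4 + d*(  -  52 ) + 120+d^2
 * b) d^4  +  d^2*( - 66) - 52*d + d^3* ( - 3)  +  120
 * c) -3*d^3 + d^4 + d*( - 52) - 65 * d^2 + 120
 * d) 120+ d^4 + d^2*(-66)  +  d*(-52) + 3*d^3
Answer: b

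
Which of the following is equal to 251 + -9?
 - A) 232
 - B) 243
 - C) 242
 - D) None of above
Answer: C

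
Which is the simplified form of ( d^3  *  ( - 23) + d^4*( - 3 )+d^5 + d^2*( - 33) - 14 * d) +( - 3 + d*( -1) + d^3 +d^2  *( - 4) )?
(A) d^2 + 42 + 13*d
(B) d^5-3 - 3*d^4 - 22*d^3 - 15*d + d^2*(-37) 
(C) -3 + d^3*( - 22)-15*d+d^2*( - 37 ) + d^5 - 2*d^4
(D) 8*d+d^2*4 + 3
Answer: B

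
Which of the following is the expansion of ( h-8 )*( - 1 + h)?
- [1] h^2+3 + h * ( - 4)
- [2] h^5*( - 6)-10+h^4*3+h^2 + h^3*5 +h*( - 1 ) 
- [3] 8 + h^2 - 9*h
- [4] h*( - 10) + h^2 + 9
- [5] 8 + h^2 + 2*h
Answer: 3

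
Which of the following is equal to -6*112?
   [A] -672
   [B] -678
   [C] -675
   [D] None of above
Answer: A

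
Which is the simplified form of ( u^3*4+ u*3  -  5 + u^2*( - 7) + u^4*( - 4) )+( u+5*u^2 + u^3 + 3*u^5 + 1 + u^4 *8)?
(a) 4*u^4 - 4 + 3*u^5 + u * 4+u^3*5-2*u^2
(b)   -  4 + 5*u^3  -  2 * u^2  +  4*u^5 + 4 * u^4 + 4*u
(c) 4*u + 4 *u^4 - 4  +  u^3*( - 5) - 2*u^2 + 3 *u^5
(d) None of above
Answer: a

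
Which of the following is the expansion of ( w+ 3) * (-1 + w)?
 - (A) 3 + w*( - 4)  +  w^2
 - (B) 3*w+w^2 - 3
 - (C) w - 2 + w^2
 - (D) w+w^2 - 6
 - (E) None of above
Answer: E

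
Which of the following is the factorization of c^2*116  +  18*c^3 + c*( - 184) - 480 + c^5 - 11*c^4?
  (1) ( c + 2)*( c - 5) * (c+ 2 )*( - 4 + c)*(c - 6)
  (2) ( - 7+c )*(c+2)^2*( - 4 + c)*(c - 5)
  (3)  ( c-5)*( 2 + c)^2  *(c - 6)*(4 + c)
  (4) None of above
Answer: 1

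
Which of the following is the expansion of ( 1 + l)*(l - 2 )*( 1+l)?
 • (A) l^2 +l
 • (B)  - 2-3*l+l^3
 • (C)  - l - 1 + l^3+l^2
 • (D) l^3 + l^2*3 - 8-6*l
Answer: B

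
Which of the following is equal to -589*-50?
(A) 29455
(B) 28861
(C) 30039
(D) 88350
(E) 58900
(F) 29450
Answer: F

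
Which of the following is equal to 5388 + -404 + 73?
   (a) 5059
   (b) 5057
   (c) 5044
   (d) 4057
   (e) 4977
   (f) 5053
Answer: b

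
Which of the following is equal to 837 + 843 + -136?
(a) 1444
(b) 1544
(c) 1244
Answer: b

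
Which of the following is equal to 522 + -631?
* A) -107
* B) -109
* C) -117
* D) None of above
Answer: B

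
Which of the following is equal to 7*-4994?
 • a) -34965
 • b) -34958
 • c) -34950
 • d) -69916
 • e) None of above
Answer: b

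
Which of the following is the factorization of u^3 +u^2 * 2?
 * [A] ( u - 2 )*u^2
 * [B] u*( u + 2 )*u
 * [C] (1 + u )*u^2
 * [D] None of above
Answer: B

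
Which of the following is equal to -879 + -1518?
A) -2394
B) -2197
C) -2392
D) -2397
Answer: D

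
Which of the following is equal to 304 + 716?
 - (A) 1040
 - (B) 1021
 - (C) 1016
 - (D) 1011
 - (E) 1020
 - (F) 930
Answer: E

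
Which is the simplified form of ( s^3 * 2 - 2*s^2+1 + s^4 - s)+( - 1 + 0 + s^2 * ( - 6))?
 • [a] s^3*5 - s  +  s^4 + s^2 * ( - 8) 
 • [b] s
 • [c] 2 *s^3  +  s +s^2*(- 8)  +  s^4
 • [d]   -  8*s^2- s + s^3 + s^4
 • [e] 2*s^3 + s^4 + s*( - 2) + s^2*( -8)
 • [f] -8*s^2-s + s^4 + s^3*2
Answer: f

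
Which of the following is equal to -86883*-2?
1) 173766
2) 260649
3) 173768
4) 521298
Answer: 1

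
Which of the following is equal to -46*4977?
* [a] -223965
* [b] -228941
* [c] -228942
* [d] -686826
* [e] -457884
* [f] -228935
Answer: c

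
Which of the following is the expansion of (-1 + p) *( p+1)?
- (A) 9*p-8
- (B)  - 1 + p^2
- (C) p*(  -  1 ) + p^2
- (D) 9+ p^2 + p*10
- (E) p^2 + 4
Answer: B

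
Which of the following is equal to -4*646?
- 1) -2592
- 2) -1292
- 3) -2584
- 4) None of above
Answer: 3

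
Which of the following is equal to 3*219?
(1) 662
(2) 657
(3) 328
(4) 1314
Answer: 2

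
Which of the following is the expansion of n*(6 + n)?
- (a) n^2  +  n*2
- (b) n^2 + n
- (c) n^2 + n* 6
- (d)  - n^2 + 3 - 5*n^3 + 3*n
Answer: c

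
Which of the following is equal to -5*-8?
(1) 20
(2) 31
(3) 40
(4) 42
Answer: 3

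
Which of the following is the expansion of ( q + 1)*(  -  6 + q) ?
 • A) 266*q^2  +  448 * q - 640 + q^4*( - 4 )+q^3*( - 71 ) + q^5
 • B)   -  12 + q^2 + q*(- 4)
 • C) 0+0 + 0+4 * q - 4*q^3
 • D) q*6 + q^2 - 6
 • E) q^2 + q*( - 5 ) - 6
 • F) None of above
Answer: E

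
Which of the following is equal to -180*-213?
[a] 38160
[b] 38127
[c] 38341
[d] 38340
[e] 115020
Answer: d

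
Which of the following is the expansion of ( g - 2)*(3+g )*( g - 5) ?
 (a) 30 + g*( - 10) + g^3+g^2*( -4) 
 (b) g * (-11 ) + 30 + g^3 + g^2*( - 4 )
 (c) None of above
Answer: b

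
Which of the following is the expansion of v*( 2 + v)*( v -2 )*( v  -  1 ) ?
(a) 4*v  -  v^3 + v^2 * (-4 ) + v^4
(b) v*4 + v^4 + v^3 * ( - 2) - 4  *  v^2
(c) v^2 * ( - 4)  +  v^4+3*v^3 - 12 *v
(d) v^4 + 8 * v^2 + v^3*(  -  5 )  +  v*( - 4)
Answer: a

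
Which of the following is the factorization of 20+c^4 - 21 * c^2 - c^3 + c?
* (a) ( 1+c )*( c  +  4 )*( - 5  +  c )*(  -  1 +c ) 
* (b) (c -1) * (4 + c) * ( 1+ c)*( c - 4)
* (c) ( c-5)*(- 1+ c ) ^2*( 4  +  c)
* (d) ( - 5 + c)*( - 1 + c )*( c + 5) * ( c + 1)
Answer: a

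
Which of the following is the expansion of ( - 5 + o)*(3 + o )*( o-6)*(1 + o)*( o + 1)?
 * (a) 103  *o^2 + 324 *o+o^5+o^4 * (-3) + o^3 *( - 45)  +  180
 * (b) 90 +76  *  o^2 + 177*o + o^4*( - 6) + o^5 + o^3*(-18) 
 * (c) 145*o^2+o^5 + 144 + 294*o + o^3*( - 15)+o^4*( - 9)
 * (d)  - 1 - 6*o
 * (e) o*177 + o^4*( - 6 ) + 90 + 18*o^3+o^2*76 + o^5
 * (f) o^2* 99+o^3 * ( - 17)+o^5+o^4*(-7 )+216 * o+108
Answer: b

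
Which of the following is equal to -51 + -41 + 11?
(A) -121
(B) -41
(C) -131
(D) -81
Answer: D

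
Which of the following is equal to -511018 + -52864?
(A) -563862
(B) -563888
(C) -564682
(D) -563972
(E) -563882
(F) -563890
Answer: E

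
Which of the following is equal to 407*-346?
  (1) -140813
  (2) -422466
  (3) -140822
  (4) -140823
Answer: 3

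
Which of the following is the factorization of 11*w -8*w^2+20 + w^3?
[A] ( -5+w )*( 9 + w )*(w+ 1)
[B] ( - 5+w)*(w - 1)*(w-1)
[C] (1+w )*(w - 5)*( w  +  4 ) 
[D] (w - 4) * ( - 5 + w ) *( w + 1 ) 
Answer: D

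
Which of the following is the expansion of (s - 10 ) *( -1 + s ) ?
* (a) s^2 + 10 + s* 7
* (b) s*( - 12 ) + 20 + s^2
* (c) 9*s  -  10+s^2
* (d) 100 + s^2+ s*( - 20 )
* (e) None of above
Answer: e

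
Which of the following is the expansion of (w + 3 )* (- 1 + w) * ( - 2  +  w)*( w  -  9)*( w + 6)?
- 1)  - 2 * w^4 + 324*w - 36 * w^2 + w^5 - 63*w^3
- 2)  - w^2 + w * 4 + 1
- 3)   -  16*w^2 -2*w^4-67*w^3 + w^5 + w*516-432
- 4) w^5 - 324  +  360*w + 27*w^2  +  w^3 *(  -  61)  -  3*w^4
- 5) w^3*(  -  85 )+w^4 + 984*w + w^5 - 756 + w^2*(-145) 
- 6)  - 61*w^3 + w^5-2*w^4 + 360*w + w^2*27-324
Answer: 4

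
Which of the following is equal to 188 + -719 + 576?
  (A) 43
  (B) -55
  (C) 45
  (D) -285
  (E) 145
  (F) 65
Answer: C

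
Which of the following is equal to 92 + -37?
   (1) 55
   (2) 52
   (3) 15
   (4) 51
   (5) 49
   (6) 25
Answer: 1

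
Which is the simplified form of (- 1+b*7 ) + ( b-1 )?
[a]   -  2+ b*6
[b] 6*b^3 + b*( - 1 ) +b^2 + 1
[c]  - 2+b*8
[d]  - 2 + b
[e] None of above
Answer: c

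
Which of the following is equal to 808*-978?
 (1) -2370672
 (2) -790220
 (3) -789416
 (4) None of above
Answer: 4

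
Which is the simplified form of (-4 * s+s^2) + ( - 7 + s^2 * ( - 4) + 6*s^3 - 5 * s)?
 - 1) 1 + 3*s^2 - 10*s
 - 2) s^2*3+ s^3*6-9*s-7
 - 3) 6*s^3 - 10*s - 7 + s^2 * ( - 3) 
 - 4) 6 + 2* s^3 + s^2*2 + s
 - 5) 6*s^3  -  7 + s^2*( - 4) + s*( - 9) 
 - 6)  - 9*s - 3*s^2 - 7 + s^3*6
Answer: 6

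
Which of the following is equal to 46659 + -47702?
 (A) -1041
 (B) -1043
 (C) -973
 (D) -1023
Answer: B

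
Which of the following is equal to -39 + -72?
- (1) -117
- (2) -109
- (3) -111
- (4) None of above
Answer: 3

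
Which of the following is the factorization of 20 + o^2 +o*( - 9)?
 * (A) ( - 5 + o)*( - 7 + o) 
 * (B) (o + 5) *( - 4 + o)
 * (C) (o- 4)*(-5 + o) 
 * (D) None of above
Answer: C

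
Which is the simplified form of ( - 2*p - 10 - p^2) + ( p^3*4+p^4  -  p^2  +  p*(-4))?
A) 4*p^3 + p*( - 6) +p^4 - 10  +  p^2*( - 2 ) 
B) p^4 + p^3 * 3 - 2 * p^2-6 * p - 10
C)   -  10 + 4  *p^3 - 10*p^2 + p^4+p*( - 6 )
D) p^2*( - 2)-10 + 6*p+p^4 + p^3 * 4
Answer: A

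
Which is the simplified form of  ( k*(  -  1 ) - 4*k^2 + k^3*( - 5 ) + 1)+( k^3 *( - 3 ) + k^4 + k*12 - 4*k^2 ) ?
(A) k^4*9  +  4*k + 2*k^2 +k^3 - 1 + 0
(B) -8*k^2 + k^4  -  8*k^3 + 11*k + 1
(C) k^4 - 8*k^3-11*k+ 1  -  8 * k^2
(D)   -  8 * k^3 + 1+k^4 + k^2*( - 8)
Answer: B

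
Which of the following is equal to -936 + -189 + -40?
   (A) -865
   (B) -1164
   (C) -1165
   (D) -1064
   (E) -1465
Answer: C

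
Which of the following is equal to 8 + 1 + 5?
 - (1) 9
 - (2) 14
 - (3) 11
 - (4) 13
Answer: 2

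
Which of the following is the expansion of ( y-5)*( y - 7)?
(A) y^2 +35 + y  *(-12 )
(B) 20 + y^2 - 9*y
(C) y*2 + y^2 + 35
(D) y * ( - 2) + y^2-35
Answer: A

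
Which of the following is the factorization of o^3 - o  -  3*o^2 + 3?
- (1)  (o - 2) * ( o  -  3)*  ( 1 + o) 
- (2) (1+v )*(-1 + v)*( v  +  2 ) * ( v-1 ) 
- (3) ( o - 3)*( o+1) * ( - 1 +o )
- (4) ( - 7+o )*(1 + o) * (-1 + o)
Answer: 3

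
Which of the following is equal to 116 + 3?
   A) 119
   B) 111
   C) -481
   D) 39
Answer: A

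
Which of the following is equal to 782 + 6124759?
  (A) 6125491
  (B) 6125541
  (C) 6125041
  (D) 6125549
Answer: B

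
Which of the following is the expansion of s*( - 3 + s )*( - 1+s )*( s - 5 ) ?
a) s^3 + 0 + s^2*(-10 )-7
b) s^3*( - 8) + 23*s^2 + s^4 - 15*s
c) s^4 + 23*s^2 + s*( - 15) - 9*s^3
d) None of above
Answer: c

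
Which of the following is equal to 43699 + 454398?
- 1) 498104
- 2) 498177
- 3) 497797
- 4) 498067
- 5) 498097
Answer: 5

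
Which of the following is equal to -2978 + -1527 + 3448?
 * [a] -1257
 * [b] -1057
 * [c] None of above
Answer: b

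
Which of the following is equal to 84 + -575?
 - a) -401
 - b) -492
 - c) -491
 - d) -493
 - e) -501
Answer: c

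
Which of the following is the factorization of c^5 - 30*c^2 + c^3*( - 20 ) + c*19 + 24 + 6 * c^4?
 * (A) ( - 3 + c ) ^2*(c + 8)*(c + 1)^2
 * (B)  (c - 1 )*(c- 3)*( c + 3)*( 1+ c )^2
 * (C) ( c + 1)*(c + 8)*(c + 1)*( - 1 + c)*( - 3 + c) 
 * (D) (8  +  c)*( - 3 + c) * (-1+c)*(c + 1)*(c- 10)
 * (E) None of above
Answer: C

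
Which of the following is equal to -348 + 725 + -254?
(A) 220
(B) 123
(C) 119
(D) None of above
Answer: B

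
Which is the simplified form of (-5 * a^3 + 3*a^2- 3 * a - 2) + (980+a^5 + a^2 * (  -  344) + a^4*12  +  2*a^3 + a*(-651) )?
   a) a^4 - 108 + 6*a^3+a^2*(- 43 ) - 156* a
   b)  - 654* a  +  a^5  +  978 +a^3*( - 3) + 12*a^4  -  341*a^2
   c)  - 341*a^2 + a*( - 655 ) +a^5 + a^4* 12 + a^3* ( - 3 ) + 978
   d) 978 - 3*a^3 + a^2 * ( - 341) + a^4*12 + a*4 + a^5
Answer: b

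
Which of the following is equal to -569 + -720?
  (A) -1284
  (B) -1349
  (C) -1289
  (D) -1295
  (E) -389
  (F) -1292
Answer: C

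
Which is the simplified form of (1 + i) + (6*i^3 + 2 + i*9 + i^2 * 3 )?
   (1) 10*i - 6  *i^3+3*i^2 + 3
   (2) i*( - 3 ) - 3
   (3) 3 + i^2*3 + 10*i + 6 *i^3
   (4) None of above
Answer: 3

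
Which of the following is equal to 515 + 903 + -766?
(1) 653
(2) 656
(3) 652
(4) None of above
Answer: 3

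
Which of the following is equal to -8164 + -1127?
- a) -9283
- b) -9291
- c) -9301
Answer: b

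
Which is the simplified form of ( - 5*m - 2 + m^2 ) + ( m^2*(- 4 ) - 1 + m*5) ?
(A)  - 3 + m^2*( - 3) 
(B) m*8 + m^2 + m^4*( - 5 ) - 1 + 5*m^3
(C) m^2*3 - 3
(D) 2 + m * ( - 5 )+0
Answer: A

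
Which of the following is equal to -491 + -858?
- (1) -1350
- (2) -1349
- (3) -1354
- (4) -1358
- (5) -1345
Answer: 2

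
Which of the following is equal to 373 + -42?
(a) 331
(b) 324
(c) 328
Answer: a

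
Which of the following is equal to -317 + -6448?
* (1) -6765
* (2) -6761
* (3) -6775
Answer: 1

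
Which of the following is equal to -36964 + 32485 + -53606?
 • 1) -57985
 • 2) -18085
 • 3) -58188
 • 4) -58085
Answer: 4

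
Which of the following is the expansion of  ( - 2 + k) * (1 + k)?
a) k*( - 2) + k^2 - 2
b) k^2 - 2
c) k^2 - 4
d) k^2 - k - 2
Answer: d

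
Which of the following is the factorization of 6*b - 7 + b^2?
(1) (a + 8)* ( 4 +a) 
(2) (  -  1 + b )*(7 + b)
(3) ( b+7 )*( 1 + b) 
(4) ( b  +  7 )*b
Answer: 2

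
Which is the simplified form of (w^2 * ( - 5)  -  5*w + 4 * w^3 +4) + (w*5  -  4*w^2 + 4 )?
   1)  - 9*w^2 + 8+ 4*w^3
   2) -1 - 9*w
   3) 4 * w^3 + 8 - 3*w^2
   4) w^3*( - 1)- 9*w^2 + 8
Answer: 1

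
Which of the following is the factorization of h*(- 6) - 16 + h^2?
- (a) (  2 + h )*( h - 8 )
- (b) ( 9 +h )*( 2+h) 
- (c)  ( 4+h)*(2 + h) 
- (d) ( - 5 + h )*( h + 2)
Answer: a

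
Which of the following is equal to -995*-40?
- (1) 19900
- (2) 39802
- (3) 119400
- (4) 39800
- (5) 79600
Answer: 4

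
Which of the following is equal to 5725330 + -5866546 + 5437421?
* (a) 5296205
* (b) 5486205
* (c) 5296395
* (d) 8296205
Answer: a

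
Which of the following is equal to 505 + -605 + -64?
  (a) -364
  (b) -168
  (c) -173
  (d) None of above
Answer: d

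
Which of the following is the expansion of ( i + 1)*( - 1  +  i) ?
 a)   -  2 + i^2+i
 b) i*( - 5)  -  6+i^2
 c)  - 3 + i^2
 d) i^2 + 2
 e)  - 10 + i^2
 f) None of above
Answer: f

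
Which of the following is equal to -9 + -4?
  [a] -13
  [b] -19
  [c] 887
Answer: a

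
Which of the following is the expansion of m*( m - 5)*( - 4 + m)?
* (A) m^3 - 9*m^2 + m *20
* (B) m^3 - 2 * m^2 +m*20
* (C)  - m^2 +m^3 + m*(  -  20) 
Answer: A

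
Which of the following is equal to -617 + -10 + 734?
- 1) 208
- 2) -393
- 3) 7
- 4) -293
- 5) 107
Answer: 5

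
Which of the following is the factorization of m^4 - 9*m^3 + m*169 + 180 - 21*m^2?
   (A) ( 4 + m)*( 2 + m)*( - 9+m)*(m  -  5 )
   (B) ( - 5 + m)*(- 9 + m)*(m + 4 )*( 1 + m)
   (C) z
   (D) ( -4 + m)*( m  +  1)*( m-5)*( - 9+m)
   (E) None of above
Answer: B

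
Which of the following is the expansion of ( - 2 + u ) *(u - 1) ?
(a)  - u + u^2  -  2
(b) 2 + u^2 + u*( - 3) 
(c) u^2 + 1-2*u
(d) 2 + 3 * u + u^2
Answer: b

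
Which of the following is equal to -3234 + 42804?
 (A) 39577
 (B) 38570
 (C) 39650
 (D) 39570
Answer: D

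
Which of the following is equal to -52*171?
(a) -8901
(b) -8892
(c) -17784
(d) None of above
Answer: b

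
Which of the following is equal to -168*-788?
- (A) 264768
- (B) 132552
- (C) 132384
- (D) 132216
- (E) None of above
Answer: C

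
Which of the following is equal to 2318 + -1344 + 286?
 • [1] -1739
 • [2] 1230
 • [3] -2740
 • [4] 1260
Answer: 4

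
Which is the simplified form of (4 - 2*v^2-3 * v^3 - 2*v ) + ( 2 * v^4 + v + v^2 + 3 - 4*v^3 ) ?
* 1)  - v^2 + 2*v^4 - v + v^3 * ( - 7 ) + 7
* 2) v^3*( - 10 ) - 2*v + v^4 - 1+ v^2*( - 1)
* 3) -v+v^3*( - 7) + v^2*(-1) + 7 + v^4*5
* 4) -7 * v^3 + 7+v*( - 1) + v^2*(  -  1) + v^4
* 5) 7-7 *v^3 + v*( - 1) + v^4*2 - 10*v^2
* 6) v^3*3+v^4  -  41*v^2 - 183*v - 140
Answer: 1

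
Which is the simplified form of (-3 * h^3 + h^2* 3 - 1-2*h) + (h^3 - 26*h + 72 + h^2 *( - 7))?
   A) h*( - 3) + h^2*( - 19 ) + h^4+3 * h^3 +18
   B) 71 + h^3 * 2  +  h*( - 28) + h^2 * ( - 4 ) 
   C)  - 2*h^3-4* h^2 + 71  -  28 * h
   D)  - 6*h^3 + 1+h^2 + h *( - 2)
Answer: C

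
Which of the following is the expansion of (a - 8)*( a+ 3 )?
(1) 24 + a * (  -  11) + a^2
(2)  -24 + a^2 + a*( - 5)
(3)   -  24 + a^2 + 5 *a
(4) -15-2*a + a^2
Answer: 2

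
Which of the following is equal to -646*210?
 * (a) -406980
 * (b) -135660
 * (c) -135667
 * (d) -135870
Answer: b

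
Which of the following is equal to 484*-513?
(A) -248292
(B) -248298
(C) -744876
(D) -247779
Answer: A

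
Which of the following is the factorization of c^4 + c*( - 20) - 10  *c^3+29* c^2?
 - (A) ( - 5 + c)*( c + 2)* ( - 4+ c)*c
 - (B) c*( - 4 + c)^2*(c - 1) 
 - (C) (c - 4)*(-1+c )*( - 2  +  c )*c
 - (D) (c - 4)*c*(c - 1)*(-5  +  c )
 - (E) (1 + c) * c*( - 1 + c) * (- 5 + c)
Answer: D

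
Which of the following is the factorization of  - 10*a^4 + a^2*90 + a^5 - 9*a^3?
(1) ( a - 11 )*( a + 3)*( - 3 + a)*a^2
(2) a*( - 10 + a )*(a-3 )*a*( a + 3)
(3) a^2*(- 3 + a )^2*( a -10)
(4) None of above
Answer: 2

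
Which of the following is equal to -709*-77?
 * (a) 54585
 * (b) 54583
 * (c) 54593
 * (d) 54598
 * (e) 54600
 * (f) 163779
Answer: c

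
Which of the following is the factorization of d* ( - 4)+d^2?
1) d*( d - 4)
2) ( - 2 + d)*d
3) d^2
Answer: 1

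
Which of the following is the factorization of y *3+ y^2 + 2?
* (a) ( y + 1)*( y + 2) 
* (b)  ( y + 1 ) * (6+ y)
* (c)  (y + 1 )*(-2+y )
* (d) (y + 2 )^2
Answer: a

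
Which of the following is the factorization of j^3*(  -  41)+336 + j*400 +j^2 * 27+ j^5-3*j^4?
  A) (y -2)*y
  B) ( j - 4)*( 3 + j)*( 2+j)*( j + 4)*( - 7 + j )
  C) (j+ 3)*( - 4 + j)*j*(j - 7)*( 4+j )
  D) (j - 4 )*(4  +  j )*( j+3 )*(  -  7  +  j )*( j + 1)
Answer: D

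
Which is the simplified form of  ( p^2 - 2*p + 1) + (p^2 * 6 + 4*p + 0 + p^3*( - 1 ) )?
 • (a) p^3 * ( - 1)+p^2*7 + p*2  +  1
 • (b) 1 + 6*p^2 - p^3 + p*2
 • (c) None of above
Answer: a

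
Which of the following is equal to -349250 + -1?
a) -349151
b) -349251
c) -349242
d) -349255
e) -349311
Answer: b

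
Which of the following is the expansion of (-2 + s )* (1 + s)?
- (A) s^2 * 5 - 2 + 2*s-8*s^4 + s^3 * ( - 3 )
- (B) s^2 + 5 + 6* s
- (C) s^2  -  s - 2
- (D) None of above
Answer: C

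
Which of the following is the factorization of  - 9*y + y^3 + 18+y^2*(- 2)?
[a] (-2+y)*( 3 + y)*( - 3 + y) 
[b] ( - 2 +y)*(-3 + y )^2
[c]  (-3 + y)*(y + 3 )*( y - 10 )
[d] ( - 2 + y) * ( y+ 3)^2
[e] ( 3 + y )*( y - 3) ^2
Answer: a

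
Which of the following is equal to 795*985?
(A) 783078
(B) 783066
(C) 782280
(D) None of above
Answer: D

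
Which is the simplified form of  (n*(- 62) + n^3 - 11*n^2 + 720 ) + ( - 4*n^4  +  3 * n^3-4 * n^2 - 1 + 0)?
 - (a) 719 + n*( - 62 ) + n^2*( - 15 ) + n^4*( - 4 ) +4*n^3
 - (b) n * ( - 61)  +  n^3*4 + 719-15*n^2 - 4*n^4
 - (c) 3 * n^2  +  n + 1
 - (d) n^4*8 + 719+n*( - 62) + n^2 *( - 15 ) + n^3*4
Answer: a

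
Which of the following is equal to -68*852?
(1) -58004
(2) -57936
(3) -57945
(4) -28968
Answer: 2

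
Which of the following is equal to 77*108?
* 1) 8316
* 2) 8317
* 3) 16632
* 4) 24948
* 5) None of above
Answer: 1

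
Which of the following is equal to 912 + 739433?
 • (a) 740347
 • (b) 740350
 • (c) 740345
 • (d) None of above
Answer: c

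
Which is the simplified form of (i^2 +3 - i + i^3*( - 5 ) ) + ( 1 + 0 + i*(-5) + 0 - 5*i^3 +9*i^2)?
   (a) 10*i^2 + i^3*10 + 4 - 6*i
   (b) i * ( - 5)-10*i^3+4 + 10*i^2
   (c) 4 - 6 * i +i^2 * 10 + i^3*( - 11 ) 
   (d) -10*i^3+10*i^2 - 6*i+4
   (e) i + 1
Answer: d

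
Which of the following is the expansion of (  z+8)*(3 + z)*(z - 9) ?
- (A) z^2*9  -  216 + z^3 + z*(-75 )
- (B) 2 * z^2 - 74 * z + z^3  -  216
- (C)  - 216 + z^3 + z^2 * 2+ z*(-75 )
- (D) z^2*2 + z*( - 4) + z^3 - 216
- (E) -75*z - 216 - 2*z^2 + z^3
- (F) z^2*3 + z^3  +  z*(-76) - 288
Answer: C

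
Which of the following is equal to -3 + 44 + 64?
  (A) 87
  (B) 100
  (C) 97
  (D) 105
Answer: D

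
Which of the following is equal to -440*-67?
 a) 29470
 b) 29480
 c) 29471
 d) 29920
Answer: b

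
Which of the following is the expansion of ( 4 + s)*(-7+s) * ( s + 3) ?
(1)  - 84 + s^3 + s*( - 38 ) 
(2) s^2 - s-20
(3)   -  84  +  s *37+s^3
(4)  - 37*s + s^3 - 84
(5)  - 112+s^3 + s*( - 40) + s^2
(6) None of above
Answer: 4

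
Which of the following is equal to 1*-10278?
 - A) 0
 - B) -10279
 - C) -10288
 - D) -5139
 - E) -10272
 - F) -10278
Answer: F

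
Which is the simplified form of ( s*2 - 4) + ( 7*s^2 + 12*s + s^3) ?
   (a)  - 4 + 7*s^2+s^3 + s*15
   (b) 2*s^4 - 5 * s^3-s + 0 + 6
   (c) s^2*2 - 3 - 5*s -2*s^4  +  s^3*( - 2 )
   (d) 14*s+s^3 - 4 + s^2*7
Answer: d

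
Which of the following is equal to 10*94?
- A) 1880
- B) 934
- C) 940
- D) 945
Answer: C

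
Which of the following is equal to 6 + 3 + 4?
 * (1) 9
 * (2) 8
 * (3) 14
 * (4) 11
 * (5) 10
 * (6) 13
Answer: 6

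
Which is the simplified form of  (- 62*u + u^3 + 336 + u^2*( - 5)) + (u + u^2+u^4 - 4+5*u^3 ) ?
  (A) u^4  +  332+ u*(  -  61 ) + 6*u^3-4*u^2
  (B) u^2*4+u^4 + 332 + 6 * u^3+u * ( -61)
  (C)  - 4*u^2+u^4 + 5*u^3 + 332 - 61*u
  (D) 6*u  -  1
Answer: A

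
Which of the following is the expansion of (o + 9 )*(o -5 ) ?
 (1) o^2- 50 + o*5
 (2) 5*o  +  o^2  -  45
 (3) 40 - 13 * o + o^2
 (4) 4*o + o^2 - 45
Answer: 4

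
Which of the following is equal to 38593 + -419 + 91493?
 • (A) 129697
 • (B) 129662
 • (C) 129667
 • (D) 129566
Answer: C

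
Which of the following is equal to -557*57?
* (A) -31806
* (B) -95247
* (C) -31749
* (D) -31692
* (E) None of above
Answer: C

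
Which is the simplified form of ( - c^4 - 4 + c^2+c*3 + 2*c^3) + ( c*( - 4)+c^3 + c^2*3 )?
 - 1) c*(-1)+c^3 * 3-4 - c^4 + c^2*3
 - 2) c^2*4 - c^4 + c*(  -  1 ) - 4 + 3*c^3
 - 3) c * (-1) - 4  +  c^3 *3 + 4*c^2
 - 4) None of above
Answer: 2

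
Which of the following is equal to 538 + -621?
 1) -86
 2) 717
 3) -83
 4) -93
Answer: 3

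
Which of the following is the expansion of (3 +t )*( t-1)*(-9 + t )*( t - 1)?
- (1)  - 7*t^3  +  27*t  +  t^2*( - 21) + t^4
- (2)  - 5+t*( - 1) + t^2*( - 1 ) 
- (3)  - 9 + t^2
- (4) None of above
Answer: 4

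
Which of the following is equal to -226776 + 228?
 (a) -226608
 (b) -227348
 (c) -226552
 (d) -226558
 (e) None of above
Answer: e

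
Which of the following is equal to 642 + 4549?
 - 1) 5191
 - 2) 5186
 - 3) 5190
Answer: 1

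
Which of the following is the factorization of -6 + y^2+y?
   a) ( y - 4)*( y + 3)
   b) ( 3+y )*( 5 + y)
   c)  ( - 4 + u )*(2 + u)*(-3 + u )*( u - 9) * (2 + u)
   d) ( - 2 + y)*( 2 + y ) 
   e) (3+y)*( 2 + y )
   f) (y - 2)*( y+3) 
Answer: f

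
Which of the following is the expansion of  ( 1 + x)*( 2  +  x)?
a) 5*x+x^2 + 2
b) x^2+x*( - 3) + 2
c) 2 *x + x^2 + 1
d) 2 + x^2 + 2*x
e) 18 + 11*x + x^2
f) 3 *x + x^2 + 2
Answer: f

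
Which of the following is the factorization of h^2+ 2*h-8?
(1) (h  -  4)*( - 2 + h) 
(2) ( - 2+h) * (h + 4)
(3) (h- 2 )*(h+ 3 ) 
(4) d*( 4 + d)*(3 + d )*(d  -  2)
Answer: 2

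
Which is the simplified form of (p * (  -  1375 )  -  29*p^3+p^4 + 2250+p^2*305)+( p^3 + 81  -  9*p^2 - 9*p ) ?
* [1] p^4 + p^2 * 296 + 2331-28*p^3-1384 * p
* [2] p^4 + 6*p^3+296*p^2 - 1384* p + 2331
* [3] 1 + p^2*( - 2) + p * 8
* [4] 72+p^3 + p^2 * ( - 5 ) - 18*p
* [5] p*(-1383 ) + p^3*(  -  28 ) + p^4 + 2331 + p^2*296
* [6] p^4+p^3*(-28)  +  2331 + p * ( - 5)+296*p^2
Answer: 1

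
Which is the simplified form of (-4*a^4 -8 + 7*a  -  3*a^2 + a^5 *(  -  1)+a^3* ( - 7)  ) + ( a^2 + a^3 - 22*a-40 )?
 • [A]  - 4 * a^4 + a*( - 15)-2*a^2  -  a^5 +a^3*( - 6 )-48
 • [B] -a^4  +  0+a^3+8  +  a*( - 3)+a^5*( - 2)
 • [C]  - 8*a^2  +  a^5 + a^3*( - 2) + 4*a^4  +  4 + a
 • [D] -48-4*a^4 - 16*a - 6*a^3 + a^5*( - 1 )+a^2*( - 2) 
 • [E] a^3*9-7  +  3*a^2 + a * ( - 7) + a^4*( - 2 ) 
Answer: A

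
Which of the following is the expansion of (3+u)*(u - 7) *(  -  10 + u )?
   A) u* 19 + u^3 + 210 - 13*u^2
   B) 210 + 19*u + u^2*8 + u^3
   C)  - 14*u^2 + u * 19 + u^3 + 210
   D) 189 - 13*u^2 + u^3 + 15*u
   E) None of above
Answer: C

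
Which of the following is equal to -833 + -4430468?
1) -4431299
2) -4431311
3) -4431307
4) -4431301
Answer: 4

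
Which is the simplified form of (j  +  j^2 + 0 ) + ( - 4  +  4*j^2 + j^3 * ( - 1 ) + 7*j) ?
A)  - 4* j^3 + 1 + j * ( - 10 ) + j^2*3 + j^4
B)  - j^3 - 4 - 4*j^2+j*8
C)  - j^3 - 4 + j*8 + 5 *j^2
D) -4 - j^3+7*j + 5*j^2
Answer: C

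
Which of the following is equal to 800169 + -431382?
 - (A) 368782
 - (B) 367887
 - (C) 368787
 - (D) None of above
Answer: C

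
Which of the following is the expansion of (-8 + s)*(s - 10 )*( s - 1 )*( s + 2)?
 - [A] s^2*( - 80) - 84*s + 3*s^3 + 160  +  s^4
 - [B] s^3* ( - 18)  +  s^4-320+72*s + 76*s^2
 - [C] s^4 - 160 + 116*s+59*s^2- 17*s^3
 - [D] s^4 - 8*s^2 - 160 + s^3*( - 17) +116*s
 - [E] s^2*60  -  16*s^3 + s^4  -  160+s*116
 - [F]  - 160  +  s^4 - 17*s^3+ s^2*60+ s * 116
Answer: F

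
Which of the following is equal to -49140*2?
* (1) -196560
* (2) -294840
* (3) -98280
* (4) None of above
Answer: 3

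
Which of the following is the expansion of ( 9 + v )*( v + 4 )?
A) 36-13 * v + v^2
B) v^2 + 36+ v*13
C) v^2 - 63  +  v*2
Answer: B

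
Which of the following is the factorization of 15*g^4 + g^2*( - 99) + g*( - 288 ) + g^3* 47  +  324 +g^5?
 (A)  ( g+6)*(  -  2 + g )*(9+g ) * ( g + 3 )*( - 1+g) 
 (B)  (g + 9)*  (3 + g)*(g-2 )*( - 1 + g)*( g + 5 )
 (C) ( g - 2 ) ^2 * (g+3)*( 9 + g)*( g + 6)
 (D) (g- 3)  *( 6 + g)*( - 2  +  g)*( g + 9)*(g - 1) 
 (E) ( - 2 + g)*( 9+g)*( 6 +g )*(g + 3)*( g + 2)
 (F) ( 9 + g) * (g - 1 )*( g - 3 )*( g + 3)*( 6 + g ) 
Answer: A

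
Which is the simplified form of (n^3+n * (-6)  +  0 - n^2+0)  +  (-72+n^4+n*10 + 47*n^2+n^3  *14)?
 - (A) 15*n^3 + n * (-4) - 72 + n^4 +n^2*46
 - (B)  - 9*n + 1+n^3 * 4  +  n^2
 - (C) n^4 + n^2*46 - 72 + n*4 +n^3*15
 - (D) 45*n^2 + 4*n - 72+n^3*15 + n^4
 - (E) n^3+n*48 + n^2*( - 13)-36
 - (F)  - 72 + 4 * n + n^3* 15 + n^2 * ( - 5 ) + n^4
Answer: C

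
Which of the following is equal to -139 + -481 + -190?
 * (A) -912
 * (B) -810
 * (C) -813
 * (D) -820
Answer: B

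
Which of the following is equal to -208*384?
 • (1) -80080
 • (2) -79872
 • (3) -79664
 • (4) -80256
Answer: 2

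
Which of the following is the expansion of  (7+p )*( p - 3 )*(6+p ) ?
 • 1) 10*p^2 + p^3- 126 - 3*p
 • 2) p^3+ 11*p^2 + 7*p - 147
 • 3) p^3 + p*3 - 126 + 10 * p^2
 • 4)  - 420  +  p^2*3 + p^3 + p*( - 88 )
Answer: 3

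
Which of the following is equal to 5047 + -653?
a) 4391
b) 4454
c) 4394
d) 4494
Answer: c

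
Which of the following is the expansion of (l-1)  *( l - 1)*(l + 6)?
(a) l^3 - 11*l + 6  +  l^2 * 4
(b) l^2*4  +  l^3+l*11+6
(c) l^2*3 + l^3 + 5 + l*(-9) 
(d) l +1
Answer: a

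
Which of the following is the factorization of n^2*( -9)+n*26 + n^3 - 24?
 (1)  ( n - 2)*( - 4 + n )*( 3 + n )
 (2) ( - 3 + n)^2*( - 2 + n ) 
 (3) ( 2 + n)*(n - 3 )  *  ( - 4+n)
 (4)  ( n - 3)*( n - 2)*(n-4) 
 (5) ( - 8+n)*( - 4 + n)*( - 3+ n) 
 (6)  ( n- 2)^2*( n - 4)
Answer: 4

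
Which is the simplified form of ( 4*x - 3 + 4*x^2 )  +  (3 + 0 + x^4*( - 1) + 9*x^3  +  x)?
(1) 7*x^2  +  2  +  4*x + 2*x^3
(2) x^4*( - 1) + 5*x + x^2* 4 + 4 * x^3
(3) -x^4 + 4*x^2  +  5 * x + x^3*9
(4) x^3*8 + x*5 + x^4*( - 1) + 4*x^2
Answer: 3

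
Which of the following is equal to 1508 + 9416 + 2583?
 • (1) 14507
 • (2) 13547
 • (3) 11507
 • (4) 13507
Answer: 4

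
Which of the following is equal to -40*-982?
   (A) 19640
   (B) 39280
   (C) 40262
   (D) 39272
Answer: B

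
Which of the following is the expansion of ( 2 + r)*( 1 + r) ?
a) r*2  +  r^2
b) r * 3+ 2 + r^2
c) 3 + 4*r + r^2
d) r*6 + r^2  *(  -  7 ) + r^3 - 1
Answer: b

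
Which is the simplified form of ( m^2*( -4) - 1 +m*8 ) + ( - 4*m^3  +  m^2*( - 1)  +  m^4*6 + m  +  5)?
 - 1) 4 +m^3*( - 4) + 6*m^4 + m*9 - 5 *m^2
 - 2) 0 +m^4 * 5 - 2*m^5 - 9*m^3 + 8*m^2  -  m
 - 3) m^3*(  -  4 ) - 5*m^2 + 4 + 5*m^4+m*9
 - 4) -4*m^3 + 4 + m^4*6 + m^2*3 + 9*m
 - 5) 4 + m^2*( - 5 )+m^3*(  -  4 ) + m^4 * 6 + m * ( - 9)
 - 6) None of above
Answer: 1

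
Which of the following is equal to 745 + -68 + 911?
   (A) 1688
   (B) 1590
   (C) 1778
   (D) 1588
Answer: D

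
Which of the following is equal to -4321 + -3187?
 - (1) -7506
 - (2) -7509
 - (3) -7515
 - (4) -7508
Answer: 4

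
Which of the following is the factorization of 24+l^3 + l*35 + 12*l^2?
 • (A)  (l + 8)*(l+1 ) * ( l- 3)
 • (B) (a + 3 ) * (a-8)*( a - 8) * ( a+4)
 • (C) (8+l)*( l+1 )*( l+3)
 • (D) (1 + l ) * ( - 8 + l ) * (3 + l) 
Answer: C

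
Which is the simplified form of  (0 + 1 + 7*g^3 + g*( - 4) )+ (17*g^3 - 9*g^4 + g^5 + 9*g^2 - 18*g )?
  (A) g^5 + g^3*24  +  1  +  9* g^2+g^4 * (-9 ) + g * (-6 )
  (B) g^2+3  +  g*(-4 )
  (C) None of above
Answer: C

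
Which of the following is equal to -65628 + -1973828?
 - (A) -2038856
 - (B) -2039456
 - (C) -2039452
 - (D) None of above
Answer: B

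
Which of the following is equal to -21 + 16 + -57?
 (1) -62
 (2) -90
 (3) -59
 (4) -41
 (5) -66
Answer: 1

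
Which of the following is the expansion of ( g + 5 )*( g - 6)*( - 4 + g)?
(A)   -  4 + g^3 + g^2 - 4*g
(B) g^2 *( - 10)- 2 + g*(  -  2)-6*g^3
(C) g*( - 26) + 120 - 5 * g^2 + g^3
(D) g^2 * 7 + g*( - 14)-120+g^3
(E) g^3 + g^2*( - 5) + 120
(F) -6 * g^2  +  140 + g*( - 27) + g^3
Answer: C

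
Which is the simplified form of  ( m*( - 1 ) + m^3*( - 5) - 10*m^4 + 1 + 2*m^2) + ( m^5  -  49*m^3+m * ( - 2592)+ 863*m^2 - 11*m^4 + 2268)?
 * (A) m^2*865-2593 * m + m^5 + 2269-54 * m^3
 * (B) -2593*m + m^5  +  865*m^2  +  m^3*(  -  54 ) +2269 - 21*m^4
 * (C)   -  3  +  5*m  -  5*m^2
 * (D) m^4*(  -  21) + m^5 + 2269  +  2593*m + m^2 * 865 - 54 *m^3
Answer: B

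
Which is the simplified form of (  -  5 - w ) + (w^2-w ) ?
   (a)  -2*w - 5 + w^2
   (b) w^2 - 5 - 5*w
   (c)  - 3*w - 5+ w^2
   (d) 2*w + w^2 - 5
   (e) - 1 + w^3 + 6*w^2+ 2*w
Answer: a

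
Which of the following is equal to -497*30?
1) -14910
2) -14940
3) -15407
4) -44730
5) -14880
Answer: 1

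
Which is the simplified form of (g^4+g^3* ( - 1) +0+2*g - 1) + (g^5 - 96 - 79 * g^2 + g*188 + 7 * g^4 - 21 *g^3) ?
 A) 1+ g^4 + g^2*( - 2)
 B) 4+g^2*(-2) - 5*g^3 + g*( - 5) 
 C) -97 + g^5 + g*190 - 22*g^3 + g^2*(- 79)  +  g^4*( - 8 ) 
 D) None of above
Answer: D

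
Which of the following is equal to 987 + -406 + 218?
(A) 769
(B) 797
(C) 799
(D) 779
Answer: C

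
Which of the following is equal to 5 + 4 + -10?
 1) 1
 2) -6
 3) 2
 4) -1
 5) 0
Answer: 4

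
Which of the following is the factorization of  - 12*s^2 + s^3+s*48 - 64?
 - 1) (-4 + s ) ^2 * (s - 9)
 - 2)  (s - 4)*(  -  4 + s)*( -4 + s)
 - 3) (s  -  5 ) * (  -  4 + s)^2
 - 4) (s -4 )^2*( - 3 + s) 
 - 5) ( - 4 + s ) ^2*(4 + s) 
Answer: 2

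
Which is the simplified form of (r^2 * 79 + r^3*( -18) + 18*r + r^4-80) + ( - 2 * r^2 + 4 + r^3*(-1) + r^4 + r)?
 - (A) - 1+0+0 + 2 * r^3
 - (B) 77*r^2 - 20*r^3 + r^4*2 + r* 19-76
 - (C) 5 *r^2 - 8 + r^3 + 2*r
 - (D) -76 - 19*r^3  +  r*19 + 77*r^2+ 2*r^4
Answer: D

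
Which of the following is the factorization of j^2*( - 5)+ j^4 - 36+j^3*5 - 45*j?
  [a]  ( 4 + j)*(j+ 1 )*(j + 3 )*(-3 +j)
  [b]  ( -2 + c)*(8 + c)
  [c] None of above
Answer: a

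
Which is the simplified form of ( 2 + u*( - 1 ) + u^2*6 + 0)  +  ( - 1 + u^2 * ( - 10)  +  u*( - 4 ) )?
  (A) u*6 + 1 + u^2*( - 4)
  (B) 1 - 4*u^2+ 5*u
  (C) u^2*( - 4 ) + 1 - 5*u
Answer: C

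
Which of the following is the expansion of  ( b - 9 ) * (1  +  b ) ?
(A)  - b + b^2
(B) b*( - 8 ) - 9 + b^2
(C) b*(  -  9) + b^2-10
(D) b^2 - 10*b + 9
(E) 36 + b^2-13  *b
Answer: B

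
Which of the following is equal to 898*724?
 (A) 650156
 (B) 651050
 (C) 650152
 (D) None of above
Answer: C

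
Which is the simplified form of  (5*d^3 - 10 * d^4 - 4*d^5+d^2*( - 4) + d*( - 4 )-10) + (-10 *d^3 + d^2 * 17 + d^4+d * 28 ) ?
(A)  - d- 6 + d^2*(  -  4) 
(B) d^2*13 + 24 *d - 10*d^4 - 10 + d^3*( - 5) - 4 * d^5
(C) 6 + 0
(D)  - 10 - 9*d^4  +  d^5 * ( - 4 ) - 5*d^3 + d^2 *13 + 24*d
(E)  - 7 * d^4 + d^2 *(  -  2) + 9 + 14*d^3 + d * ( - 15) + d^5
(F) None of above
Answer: D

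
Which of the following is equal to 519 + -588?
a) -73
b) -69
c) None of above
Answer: b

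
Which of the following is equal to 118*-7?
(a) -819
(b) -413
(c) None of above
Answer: c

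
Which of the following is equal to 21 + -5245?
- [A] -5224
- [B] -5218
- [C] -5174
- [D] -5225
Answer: A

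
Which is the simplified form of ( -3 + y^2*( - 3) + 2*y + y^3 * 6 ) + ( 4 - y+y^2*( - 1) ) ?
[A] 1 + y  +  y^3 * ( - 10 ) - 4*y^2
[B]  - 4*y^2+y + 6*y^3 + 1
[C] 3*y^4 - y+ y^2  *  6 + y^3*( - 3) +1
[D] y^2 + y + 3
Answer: B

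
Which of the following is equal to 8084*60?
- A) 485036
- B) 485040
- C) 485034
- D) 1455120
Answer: B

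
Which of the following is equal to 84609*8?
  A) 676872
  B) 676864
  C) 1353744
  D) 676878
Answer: A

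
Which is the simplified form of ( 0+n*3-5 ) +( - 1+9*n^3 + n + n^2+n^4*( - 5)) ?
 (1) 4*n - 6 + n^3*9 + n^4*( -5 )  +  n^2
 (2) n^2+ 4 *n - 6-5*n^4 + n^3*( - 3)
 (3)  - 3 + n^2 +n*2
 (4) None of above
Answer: 1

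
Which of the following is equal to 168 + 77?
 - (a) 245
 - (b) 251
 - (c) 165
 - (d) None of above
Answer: a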